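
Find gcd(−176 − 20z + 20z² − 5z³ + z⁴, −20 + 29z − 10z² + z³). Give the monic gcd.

−4 + z

Euclidean algorithm in ℚ[z]:
  z⁴ − 5z³ + 20z² − 20z − 176 = (z + 5)(z³ − 10z² + 29z − 20) + (41z² − 145z − 76)
  z³ − 10z² + 29z − 20 = ((1/41)z − 265/1681)(41z² − 145z − 76) + ((13440/1681)z − 53760/1681)
  41z² − 145z − 76 = ((68921/13440)z + 31939/13440)((13440/1681)z − 53760/1681) + (0)
Last nonzero remainder: (13440/1681)z − 53760/1681. Dividing through by 13440/1681 gives the monic gcd z − 4.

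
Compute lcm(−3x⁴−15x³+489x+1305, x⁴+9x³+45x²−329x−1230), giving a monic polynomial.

x⁶+16x⁵+137x⁴+247x³−2228x²−18151x−35670

Apply the Euclidean algorithm:
  −3x⁴−15x³+489x+1305 = (−3)(x⁴+9x³+45x²−329x−1230) + (12x³+135x²−498x−2385)
  x⁴+9x³+45x²−329x−1230 = ((1/12)x−3/16)(12x³+135x²−498x−2385) + ((1789/16)x²−(1789/8)x−26835/16)
  12x³+135x²−498x−2385 = ((192/1789)x+2544/1789)((1789/16)x²−(1789/8)x−26835/16) + (0)
Last nonzero remainder: (1789/16)x²−(1789/8)x−26835/16. Dividing through by 1789/16 gives the monic gcd x²−2x−15.
Then lcm(f, g) = f·g / gcd(f, g); expanding and making the result monic gives the answer.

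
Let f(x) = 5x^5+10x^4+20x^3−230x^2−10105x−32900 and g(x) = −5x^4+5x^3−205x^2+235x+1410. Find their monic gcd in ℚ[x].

By polynomial division,
  5x^5+10x^4+20x^3−230x^2−10105x−32900 = (−x−3)(−5x^4+5x^3−205x^2+235x+1410) + (−170x^3−610x^2−7990x−28670)
  −5x^4+5x^3−205x^2+235x+1410 = ((1/34)x−39/289)(−170x^3−610x^2−7990x−28670) + (−(15120/289)x^2−710640/289)
  −170x^3−610x^2−7990x−28670 = ((4913/1512)x+17629/1512)(−(15120/289)x^2−710640/289) + (0)
Last nonzero remainder: −(15120/289)x^2−710640/289. Dividing through by −15120/289 gives the monic gcd x^2+47.

x^2+47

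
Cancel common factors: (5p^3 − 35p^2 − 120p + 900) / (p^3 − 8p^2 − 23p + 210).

Apply the Euclidean algorithm:
  5p^3 − 35p^2 − 120p + 900 = (5)(p^3 − 8p^2 − 23p + 210) + (5p^2 − 5p − 150)
  p^3 − 8p^2 − 23p + 210 = ((1/5)p − 7/5)(5p^2 − 5p − 150) + (0)
Last nonzero remainder: 5p^2 − 5p − 150. Dividing through by 5 gives the monic gcd p^2 − p − 30.
Cancel p^2 − p − 30 from numerator and denominator to get the reduced form.

(5p − 30)/(p − 7)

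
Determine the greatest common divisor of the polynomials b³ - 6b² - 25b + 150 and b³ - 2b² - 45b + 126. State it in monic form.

b - 6

Euclidean algorithm in ℚ[b]:
  b³ - 6b² - 25b + 150 = (b³ - 2b² - 45b + 126) + (-4b² + 20b + 24)
  b³ - 2b² - 45b + 126 = (-(1/4)b - 3/4)(-4b² + 20b + 24) + (-24b + 144)
  -4b² + 20b + 24 = ((1/6)b + 1/6)(-24b + 144) + (0)
Last nonzero remainder: -24b + 144. Dividing through by -24 gives the monic gcd b - 6.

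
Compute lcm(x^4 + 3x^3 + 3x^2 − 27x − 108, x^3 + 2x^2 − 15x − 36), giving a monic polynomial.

Apply the Euclidean algorithm:
  x^4 + 3x^3 + 3x^2 − 27x − 108 = (x + 1)(x^3 + 2x^2 − 15x − 36) + (16x^2 + 24x − 72)
  x^3 + 2x^2 − 15x − 36 = ((1/16)x + 1/32)(16x^2 + 24x − 72) + (−(45/4)x − 135/4)
  16x^2 + 24x − 72 = (−(64/45)x + 32/15)(−(45/4)x − 135/4) + (0)
Last nonzero remainder: −(45/4)x − 135/4. Dividing through by −45/4 gives the monic gcd x + 3.
Then lcm(f, g) = f·g / gcd(f, g); expanding and making the result monic gives the answer.

x^6 + 2x^5 − 12x^4 − 66x^3 − 117x^2 + 432x + 1296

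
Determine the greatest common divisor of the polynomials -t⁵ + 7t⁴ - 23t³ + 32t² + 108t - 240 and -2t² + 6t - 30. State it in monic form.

Repeated division with remainder:
  -t⁵ + 7t⁴ - 23t³ + 32t² + 108t - 240 = ((1/2)t³ - 2t² - 2t + 8)(-2t² + 6t - 30) + (0)
Last nonzero remainder: -2t² + 6t - 30. Dividing through by -2 gives the monic gcd t² - 3t + 15.

t² - 3t + 15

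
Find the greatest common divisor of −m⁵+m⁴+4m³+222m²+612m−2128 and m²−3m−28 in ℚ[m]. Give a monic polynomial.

Euclidean algorithm in ℚ[m]:
  −m⁵+m⁴+4m³+222m²+612m−2128 = (−m³−2m²−30m+76)(m²−3m−28) + (0)
The last nonzero remainder m²−3m−28 is already monic.

m²−3m−28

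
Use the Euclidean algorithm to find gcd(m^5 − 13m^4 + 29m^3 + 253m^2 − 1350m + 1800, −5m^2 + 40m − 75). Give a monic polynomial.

m^2 − 8m + 15

Euclidean algorithm in ℚ[m]:
  m^5 − 13m^4 + 29m^3 + 253m^2 − 1350m + 1800 = (−(1/5)m^3 + m^2 + (26/5)m − 24)(−5m^2 + 40m − 75) + (0)
Last nonzero remainder: −5m^2 + 40m − 75. Dividing through by −5 gives the monic gcd m^2 − 8m + 15.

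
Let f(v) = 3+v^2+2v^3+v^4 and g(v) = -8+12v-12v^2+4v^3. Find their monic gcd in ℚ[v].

1-v+v^2

Repeated division with remainder:
  v^4+2v^3+v^2+3 = ((1/4)v+5/4)(4v^3-12v^2+12v-8) + (13v^2-13v+13)
  4v^3-12v^2+12v-8 = ((4/13)v-8/13)(13v^2-13v+13) + (0)
Last nonzero remainder: 13v^2-13v+13. Dividing through by 13 gives the monic gcd v^2-v+1.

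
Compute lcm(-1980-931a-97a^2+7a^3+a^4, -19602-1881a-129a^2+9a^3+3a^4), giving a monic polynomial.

Apply the Euclidean algorithm:
  a^4+7a^3-97a^2-931a-1980 = (1/3)(3a^4+9a^3-129a^2-1881a-19602) + (4a^3-54a^2-304a+4554)
  3a^4+9a^3-129a^2-1881a-19602 = ((3/4)a+99/8)(4a^3-54a^2-304a+4554) + ((3069/4)a^2-(3069/2)a-303831/4)
  4a^3-54a^2-304a+4554 = ((16/3069)a-184/3069)((3069/4)a^2-(3069/2)a-303831/4) + (0)
Last nonzero remainder: (3069/4)a^2-(3069/2)a-303831/4. Dividing through by 3069/4 gives the monic gcd a^2-2a-99.
Then lcm(f, g) = f·g / gcd(f, g); expanding and making the result monic gives the answer.

-130680-71346a-13037a^2-954a^3+4a^4+12a^5+a^6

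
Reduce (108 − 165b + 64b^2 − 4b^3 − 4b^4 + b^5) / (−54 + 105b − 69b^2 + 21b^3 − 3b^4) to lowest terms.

(12 − b − b^2)/(−6 + 3b)

By polynomial division,
  b^5 − 4b^4 − 4b^3 + 64b^2 − 165b + 108 = (−(1/3)b − 1)(−3b^4 + 21b^3 − 69b^2 + 105b − 54) + (−6b^3 + 30b^2 − 78b + 54)
  −3b^4 + 21b^3 − 69b^2 + 105b − 54 = ((1/2)b − 1)(−6b^3 + 30b^2 − 78b + 54) + (0)
Last nonzero remainder: −6b^3 + 30b^2 − 78b + 54. Dividing through by −6 gives the monic gcd b^3 − 5b^2 + 13b − 9.
Cancel b^3 − 5b^2 + 13b − 9 from numerator and denominator to get the reduced form.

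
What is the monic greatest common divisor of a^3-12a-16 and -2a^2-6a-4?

Euclidean algorithm in ℚ[a]:
  a^3-12a-16 = (-(1/2)a+3/2)(-2a^2-6a-4) + (-5a-10)
  -2a^2-6a-4 = ((2/5)a+2/5)(-5a-10) + (0)
Last nonzero remainder: -5a-10. Dividing through by -5 gives the monic gcd a+2.

a+2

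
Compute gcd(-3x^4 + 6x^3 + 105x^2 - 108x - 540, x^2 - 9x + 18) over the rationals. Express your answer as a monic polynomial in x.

By polynomial division,
  -3x^4 + 6x^3 + 105x^2 - 108x - 540 = (-3x^2 - 21x - 30)(x^2 - 9x + 18) + (0)
The last nonzero remainder x^2 - 9x + 18 is already monic.

x^2 - 9x + 18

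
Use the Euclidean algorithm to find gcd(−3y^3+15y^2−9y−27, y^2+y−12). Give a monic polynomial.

y−3

Repeated division with remainder:
  −3y^3+15y^2−9y−27 = (−3y+18)(y^2+y−12) + (−63y+189)
  y^2+y−12 = (−(1/63)y−4/63)(−63y+189) + (0)
Last nonzero remainder: −63y+189. Dividing through by −63 gives the monic gcd y−3.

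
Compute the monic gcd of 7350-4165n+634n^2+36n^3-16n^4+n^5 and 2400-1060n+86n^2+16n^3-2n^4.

Repeated division with remainder:
  n^5-16n^4+36n^3+634n^2-4165n+7350 = (-(1/2)n+4)(-2n^4+16n^3+86n^2-1060n+2400) + (15n^3-240n^2+1275n-2250)
  -2n^4+16n^3+86n^2-1060n+2400 = (-(2/15)n-16/15)(15n^3-240n^2+1275n-2250) + (0)
Last nonzero remainder: 15n^3-240n^2+1275n-2250. Dividing through by 15 gives the monic gcd n^3-16n^2+85n-150.

-150+85n-16n^2+n^3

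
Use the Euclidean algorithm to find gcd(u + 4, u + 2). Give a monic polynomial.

By polynomial division,
  u + 4 = (u + 2) + (2)
  u + 2 = ((1/2)u + 1)(2) + (0)
The last nonzero remainder is the constant 2, so the polynomials are coprime and gcd = 1.

1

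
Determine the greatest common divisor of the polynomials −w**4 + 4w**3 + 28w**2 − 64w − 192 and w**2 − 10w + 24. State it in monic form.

w**2 − 10w + 24

Repeated division with remainder:
  −w**4 + 4w**3 + 28w**2 − 64w − 192 = (−w**2 − 6w − 8)(w**2 − 10w + 24) + (0)
The last nonzero remainder w**2 − 10w + 24 is already monic.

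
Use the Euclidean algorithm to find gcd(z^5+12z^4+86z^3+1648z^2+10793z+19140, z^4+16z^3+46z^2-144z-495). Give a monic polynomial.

Euclidean algorithm in ℚ[z]:
  z^5+12z^4+86z^3+1648z^2+10793z+19140 = (z-4)(z^4+16z^3+46z^2-144z-495) + (104z^3+1976z^2+10712z+17160)
  z^4+16z^3+46z^2-144z-495 = ((1/104)z-3/104)(104z^3+1976z^2+10712z+17160) + (0)
Last nonzero remainder: 104z^3+1976z^2+10712z+17160. Dividing through by 104 gives the monic gcd z^3+19z^2+103z+165.

z^3+19z^2+103z+165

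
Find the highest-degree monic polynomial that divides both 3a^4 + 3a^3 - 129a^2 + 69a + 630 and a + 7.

a + 7

Repeated division with remainder:
  3a^4 + 3a^3 - 129a^2 + 69a + 630 = (3a^3 - 18a^2 - 3a + 90)(a + 7) + (0)
The last nonzero remainder a + 7 is already monic.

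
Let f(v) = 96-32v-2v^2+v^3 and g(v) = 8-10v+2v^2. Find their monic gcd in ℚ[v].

-4+v

Apply the Euclidean algorithm:
  v^3-2v^2-32v+96 = ((1/2)v+3/2)(2v^2-10v+8) + (-21v+84)
  2v^2-10v+8 = (-(2/21)v+2/21)(-21v+84) + (0)
Last nonzero remainder: -21v+84. Dividing through by -21 gives the monic gcd v-4.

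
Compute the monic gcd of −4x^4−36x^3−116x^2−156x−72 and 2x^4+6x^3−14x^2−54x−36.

x^3+6x^2+11x+6

By polynomial division,
  −4x^4−36x^3−116x^2−156x−72 = (−2)(2x^4+6x^3−14x^2−54x−36) + (−24x^3−144x^2−264x−144)
  2x^4+6x^3−14x^2−54x−36 = (−(1/12)x+1/4)(−24x^3−144x^2−264x−144) + (0)
Last nonzero remainder: −24x^3−144x^2−264x−144. Dividing through by −24 gives the monic gcd x^3+6x^2+11x+6.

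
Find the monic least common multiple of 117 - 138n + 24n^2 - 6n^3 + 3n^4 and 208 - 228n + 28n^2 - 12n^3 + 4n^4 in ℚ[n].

-156 + 223n - 78n^2 + 16n^3 - 6n^4 + n^5

Apply the Euclidean algorithm:
  3n^4 - 6n^3 + 24n^2 - 138n + 117 = (3/4)(4n^4 - 12n^3 + 28n^2 - 228n + 208) + (3n^3 + 3n^2 + 33n - 39)
  4n^4 - 12n^3 + 28n^2 - 228n + 208 = ((4/3)n - 16/3)(3n^3 + 3n^2 + 33n - 39) + (0)
Last nonzero remainder: 3n^3 + 3n^2 + 33n - 39. Dividing through by 3 gives the monic gcd n^3 + n^2 + 11n - 13.
Then lcm(f, g) = f·g / gcd(f, g); expanding and making the result monic gives the answer.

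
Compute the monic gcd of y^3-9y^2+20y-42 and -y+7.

y-7

By polynomial division,
  y^3-9y^2+20y-42 = (-y^2+2y-6)(-y+7) + (0)
Last nonzero remainder: -y+7. Dividing through by -1 gives the monic gcd y-7.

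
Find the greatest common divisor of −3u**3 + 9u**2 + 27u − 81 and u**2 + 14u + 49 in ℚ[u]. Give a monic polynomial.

1

Euclidean algorithm in ℚ[u]:
  −3u**3 + 9u**2 + 27u − 81 = (−3u + 51)(u**2 + 14u + 49) + (−540u − 2580)
  u**2 + 14u + 49 = (−(1/540)u − 83/4860)(−540u − 2580) + (400/81)
  −540u − 2580 = (−(2187/20)u − 10449/20)(400/81) + (0)
The last nonzero remainder is the constant 400/81, so the polynomials are coprime and gcd = 1.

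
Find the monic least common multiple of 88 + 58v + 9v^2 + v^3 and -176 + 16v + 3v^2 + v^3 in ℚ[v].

Apply the Euclidean algorithm:
  v^3 + 9v^2 + 58v + 88 = (v^3 + 3v^2 + 16v - 176) + (6v^2 + 42v + 264)
  v^3 + 3v^2 + 16v - 176 = ((1/6)v - 2/3)(6v^2 + 42v + 264) + (0)
Last nonzero remainder: 6v^2 + 42v + 264. Dividing through by 6 gives the monic gcd v^2 + 7v + 44.
Then lcm(f, g) = f·g / gcd(f, g); expanding and making the result monic gives the answer.

-352 - 144v + 22v^2 + 5v^3 + v^4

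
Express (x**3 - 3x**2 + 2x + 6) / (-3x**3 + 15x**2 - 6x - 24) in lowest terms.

By polynomial division,
  x**3 - 3x**2 + 2x + 6 = (-1/3)(-3x**3 + 15x**2 - 6x - 24) + (2x**2 - 2)
  -3x**3 + 15x**2 - 6x - 24 = (-(3/2)x + 15/2)(2x**2 - 2) + (-9x - 9)
  2x**2 - 2 = (-(2/9)x + 2/9)(-9x - 9) + (0)
Last nonzero remainder: -9x - 9. Dividing through by -9 gives the monic gcd x + 1.
Cancel x + 1 from numerator and denominator to get the reduced form.

(-x**2 + 4x - 6)/(3x**2 - 18x + 24)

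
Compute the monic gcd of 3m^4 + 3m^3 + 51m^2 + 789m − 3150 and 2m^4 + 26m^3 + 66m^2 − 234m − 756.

m^2 + 4m − 21

Repeated division with remainder:
  3m^4 + 3m^3 + 51m^2 + 789m − 3150 = (3/2)(2m^4 + 26m^3 + 66m^2 − 234m − 756) + (−36m^3 − 48m^2 + 1140m − 2016)
  2m^4 + 26m^3 + 66m^2 − 234m − 756 = (−(1/18)m − 35/54)(−36m^3 − 48m^2 + 1140m − 2016) + ((884/9)m^2 + (3536/9)m − 6188/3)
  −36m^3 − 48m^2 + 1140m − 2016 = (−(81/221)m + 216/221)((884/9)m^2 + (3536/9)m − 6188/3) + (0)
Last nonzero remainder: (884/9)m^2 + (3536/9)m − 6188/3. Dividing through by 884/9 gives the monic gcd m^2 + 4m − 21.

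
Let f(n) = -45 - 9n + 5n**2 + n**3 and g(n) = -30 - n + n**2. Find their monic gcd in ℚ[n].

5 + n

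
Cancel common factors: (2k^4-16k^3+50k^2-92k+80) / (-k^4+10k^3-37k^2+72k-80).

(-2k+4)/(k-4)

Apply the Euclidean algorithm:
  2k^4-16k^3+50k^2-92k+80 = (-2)(-k^4+10k^3-37k^2+72k-80) + (4k^3-24k^2+52k-80)
  -k^4+10k^3-37k^2+72k-80 = (-(1/4)k+1)(4k^3-24k^2+52k-80) + (0)
Last nonzero remainder: 4k^3-24k^2+52k-80. Dividing through by 4 gives the monic gcd k^3-6k^2+13k-20.
Cancel k^3-6k^2+13k-20 from numerator and denominator to get the reduced form.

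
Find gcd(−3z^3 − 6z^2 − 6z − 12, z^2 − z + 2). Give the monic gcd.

Repeated division with remainder:
  −3z^3 − 6z^2 − 6z − 12 = (−3z − 9)(z^2 − z + 2) + (−9z + 6)
  z^2 − z + 2 = (−(1/9)z + 1/27)(−9z + 6) + (16/9)
  −9z + 6 = (−(81/16)z + 27/8)(16/9) + (0)
The last nonzero remainder is the constant 16/9, so the polynomials are coprime and gcd = 1.

1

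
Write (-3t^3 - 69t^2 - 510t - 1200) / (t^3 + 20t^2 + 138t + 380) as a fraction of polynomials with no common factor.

(-3t^2 - 39t - 120)/(t^2 + 10t + 38)

Apply the Euclidean algorithm:
  -3t^3 - 69t^2 - 510t - 1200 = (-3)(t^3 + 20t^2 + 138t + 380) + (-9t^2 - 96t - 60)
  t^3 + 20t^2 + 138t + 380 = (-(1/9)t - 28/27)(-9t^2 - 96t - 60) + ((286/9)t + 2860/9)
  -9t^2 - 96t - 60 = (-(81/286)t - 27/143)((286/9)t + 2860/9) + (0)
Last nonzero remainder: (286/9)t + 2860/9. Dividing through by 286/9 gives the monic gcd t + 10.
Cancel t + 10 from numerator and denominator to get the reduced form.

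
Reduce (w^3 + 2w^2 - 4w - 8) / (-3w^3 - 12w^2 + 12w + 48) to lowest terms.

Euclidean algorithm in ℚ[w]:
  w^3 + 2w^2 - 4w - 8 = (-1/3)(-3w^3 - 12w^2 + 12w + 48) + (-2w^2 + 8)
  -3w^3 - 12w^2 + 12w + 48 = ((3/2)w + 6)(-2w^2 + 8) + (0)
Last nonzero remainder: -2w^2 + 8. Dividing through by -2 gives the monic gcd w^2 - 4.
Cancel w^2 - 4 from numerator and denominator to get the reduced form.

(-w - 2)/(3w + 12)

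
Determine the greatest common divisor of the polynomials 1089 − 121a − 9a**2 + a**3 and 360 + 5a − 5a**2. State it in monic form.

−9 + a

Repeated division with remainder:
  a**3 − 9a**2 − 121a + 1089 = (−(1/5)a + 8/5)(−5a**2 + 5a + 360) + (−57a + 513)
  −5a**2 + 5a + 360 = ((5/57)a + 40/57)(−57a + 513) + (0)
Last nonzero remainder: −57a + 513. Dividing through by −57 gives the monic gcd a − 9.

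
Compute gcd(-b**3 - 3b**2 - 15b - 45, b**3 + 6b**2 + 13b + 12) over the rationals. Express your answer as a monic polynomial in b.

b + 3

By polynomial division,
  -b**3 - 3b**2 - 15b - 45 = (-1)(b**3 + 6b**2 + 13b + 12) + (3b**2 - 2b - 33)
  b**3 + 6b**2 + 13b + 12 = ((1/3)b + 20/9)(3b**2 - 2b - 33) + ((256/9)b + 256/3)
  3b**2 - 2b - 33 = ((27/256)b - 99/256)((256/9)b + 256/3) + (0)
Last nonzero remainder: (256/9)b + 256/3. Dividing through by 256/9 gives the monic gcd b + 3.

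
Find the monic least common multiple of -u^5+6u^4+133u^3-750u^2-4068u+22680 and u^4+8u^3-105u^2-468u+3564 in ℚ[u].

Apply the Euclidean algorithm:
  -u^5+6u^4+133u^3-750u^2-4068u+22680 = (-u+14)(u^4+8u^3-105u^2-468u+3564) + (-84u^3+252u^2+6048u-27216)
  u^4+8u^3-105u^2-468u+3564 = (-(1/84)u-11/84)(-84u^3+252u^2+6048u-27216) + (0)
Last nonzero remainder: -84u^3+252u^2+6048u-27216. Dividing through by -84 gives the monic gcd u^3-3u^2-72u+324.
Then lcm(f, g) = f·g / gcd(f, g); expanding and making the result monic gives the answer.

u^6+5u^5-199u^4-713u^3+12318u^2+22068u-249480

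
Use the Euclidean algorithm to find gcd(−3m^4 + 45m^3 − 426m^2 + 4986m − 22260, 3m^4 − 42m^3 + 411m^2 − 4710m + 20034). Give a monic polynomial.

m^3 − 5m^2 + 92m − 742

By polynomial division,
  −3m^4 + 45m^3 − 426m^2 + 4986m − 22260 = (−1)(3m^4 − 42m^3 + 411m^2 − 4710m + 20034) + (3m^3 − 15m^2 + 276m − 2226)
  3m^4 − 42m^3 + 411m^2 − 4710m + 20034 = (m − 9)(3m^3 − 15m^2 + 276m − 2226) + (0)
Last nonzero remainder: 3m^3 − 15m^2 + 276m − 2226. Dividing through by 3 gives the monic gcd m^3 − 5m^2 + 92m − 742.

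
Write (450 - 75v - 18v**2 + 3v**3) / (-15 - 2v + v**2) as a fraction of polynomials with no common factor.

(-90 - 3v + 3v**2)/(3 + v)

Euclidean algorithm in ℚ[v]:
  3v**3 - 18v**2 - 75v + 450 = (3v - 12)(v**2 - 2v - 15) + (-54v + 270)
  v**2 - 2v - 15 = (-(1/54)v - 1/18)(-54v + 270) + (0)
Last nonzero remainder: -54v + 270. Dividing through by -54 gives the monic gcd v - 5.
Cancel v - 5 from numerator and denominator to get the reduced form.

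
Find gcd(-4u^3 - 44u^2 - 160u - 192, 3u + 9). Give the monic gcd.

u + 3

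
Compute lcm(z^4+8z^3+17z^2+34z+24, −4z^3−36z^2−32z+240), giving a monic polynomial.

Repeated division with remainder:
  z^4+8z^3+17z^2+34z+24 = (−(1/4)z+1/4)(−4z^3−36z^2−32z+240) + (18z^2+102z−36)
  −4z^3−36z^2−32z+240 = (−(2/9)z−20/27)(18z^2+102z−36) + ((320/9)z+640/3)
  18z^2+102z−36 = ((81/160)z−27/160)((320/9)z+640/3) + (0)
Last nonzero remainder: (320/9)z+640/3. Dividing through by 320/9 gives the monic gcd z+6.
Then lcm(f, g) = f·g / gcd(f, g); expanding and making the result monic gives the answer.

z^6+11z^5+31z^4+5z^3−44z^2−268z−240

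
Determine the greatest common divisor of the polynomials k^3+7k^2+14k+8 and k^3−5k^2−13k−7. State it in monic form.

k+1

Euclidean algorithm in ℚ[k]:
  k^3+7k^2+14k+8 = (k^3−5k^2−13k−7) + (12k^2+27k+15)
  k^3−5k^2−13k−7 = ((1/12)k−29/48)(12k^2+27k+15) + ((33/16)k+33/16)
  12k^2+27k+15 = ((64/11)k+80/11)((33/16)k+33/16) + (0)
Last nonzero remainder: (33/16)k+33/16. Dividing through by 33/16 gives the monic gcd k+1.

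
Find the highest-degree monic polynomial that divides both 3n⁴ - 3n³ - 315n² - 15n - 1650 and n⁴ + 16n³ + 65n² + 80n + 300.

Euclidean algorithm in ℚ[n]:
  3n⁴ - 3n³ - 315n² - 15n - 1650 = (3)(n⁴ + 16n³ + 65n² + 80n + 300) + (-51n³ - 510n² - 255n - 2550)
  n⁴ + 16n³ + 65n² + 80n + 300 = (-(1/51)n - 2/17)(-51n³ - 510n² - 255n - 2550) + (0)
Last nonzero remainder: -51n³ - 510n² - 255n - 2550. Dividing through by -51 gives the monic gcd n³ + 10n² + 5n + 50.

n³ + 10n² + 5n + 50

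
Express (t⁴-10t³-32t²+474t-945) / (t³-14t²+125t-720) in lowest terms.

Apply the Euclidean algorithm:
  t⁴-10t³-32t²+474t-945 = (t+4)(t³-14t²+125t-720) + (-101t²+694t+1935)
  t³-14t²+125t-720 = (-(1/101)t+720/10201)(-101t²+694t+1935) + ((970880/10201)t-8737920/10201)
  -101t²+694t+1935 = (-(1030301/970880)t-438643/194176)((970880/10201)t-8737920/10201) + (0)
Last nonzero remainder: (970880/10201)t-8737920/10201. Dividing through by 970880/10201 gives the monic gcd t-9.
Cancel t-9 from numerator and denominator to get the reduced form.

(t³-t²-41t+105)/(t²-5t+80)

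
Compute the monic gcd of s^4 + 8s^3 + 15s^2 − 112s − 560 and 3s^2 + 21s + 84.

s^2 + 7s + 28

By polynomial division,
  s^4 + 8s^3 + 15s^2 − 112s − 560 = ((1/3)s^2 + (1/3)s − 20/3)(3s^2 + 21s + 84) + (0)
Last nonzero remainder: 3s^2 + 21s + 84. Dividing through by 3 gives the monic gcd s^2 + 7s + 28.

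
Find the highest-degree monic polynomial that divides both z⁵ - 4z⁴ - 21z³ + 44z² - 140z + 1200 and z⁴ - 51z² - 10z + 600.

By polynomial division,
  z⁵ - 4z⁴ - 21z³ + 44z² - 140z + 1200 = (z - 4)(z⁴ - 51z² - 10z + 600) + (30z³ - 150z² - 780z + 3600)
  z⁴ - 51z² - 10z + 600 = ((1/30)z + 1/6)(30z³ - 150z² - 780z + 3600) + (0)
Last nonzero remainder: 30z³ - 150z² - 780z + 3600. Dividing through by 30 gives the monic gcd z³ - 5z² - 26z + 120.

z³ - 5z² - 26z + 120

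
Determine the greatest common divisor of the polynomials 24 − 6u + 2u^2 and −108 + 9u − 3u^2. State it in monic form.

By polynomial division,
  2u^2 − 6u + 24 = (−2/3)(−3u^2 + 9u − 108) + (−48)
  −3u^2 + 9u − 108 = ((1/16)u^2 − (3/16)u + 9/4)(−48) + (0)
The last nonzero remainder is the constant −48, so the polynomials are coprime and gcd = 1.

1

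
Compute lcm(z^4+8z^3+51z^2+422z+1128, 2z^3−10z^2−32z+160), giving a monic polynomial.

Euclidean algorithm in ℚ[z]:
  z^4+8z^3+51z^2+422z+1128 = ((1/2)z+13/2)(2z^3−10z^2−32z+160) + (132z^2+550z+88)
  2z^3−10z^2−32z+160 = ((1/66)z−5/36)(132z^2+550z+88) + ((775/18)z+1550/9)
  132z^2+550z+88 = ((2376/775)z+396/775)((775/18)z+1550/9) + (0)
Last nonzero remainder: (775/18)z+1550/9. Dividing through by 775/18 gives the monic gcd z+4.
Then lcm(f, g) = f·g / gcd(f, g); expanding and making the result monic gives the answer.

z^6−z^5−z^4+123z^3−1650z^2−1712z+22560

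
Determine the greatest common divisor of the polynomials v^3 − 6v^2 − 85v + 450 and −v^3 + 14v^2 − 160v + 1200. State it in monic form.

Euclidean algorithm in ℚ[v]:
  v^3 − 6v^2 − 85v + 450 = (−1)(−v^3 + 14v^2 − 160v + 1200) + (8v^2 − 245v + 1650)
  −v^3 + 14v^2 − 160v + 1200 = (−(1/8)v − 133/64)(8v^2 − 245v + 1650) + (−(29625/64)v + 148125/32)
  8v^2 − 245v + 1650 = (−(512/29625)v + 704/1975)(−(29625/64)v + 148125/32) + (0)
Last nonzero remainder: −(29625/64)v + 148125/32. Dividing through by −29625/64 gives the monic gcd v − 10.

v − 10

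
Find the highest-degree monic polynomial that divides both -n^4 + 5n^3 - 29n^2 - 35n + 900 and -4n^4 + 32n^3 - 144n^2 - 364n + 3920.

n^2 - n - 20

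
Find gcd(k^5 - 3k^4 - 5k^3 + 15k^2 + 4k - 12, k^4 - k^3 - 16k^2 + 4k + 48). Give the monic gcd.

By polynomial division,
  k^5 - 3k^4 - 5k^3 + 15k^2 + 4k - 12 = (k - 2)(k^4 - k^3 - 16k^2 + 4k + 48) + (9k^3 - 21k^2 - 36k + 84)
  k^4 - k^3 - 16k^2 + 4k + 48 = ((1/9)k + 4/27)(9k^3 - 21k^2 - 36k + 84) + (-(80/9)k^2 + 320/9)
  9k^3 - 21k^2 - 36k + 84 = (-(81/80)k + 189/80)(-(80/9)k^2 + 320/9) + (0)
Last nonzero remainder: -(80/9)k^2 + 320/9. Dividing through by -80/9 gives the monic gcd k^2 - 4.

k^2 - 4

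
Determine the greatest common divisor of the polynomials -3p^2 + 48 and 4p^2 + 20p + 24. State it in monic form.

Apply the Euclidean algorithm:
  -3p^2 + 48 = (-3/4)(4p^2 + 20p + 24) + (15p + 66)
  4p^2 + 20p + 24 = ((4/15)p + 4/25)(15p + 66) + (336/25)
  15p + 66 = ((125/112)p + 275/56)(336/25) + (0)
The last nonzero remainder is the constant 336/25, so the polynomials are coprime and gcd = 1.

1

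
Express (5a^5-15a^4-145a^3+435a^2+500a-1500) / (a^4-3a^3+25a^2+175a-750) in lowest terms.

By polynomial division,
  5a^5-15a^4-145a^3+435a^2+500a-1500 = (5a)(a^4-3a^3+25a^2+175a-750) + (-270a^3-440a^2+4250a-1500)
  a^4-3a^3+25a^2+175a-750 = (-(1/270)a+25/1458)(-270a^3-440a^2+4250a-1500) + ((35200/729)a^2+(70400/729)a-176000/243)
  -270a^3-440a^2+4250a-1500 = (-(19683/3520)a+729/352)((35200/729)a^2+(70400/729)a-176000/243) + (0)
Last nonzero remainder: (35200/729)a^2+(70400/729)a-176000/243. Dividing through by 35200/729 gives the monic gcd a^2+2a-15.
Cancel a^2+2a-15 from numerator and denominator to get the reduced form.

(5a^3-25a^2-20a+100)/(a^2-5a+50)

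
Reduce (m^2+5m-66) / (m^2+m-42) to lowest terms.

(m+11)/(m+7)

Euclidean algorithm in ℚ[m]:
  m^2+5m-66 = (m^2+m-42) + (4m-24)
  m^2+m-42 = ((1/4)m+7/4)(4m-24) + (0)
Last nonzero remainder: 4m-24. Dividing through by 4 gives the monic gcd m-6.
Cancel m-6 from numerator and denominator to get the reduced form.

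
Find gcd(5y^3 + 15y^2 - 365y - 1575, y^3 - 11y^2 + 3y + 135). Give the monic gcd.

y - 9

Repeated division with remainder:
  5y^3 + 15y^2 - 365y - 1575 = (5)(y^3 - 11y^2 + 3y + 135) + (70y^2 - 380y - 2250)
  y^3 - 11y^2 + 3y + 135 = ((1/70)y - 39/490)(70y^2 - 380y - 2250) + ((240/49)y - 2160/49)
  70y^2 - 380y - 2250 = ((343/24)y + 1225/24)((240/49)y - 2160/49) + (0)
Last nonzero remainder: (240/49)y - 2160/49. Dividing through by 240/49 gives the monic gcd y - 9.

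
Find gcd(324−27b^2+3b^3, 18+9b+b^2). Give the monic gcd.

3+b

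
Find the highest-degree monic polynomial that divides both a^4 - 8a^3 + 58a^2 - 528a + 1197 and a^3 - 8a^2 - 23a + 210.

Repeated division with remainder:
  a^4 - 8a^3 + 58a^2 - 528a + 1197 = (a)(a^3 - 8a^2 - 23a + 210) + (81a^2 - 738a + 1197)
  a^3 - 8a^2 - 23a + 210 = ((1/81)a + 10/729)(81a^2 - 738a + 1197) + (-(2240/81)a + 15680/81)
  81a^2 - 738a + 1197 = (-(6561/2240)a + 13851/2240)(-(2240/81)a + 15680/81) + (0)
Last nonzero remainder: -(2240/81)a + 15680/81. Dividing through by -2240/81 gives the monic gcd a - 7.

a - 7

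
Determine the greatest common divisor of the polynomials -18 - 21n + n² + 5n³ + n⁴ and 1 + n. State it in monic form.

Apply the Euclidean algorithm:
  n⁴ + 5n³ + n² - 21n - 18 = (n³ + 4n² - 3n - 18)(n + 1) + (0)
The last nonzero remainder n + 1 is already monic.

1 + n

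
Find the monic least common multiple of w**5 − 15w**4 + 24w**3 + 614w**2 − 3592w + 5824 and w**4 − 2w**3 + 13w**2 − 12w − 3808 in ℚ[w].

w**7 − 16w**6 + 107w**5 − 430w**4 − 2574w**3 + 51168w**2 − 250080w + 396032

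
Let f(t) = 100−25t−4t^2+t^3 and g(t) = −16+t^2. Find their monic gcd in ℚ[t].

By polynomial division,
  t^3−4t^2−25t+100 = (t−4)(t^2−16) + (−9t+36)
  t^2−16 = (−(1/9)t−4/9)(−9t+36) + (0)
Last nonzero remainder: −9t+36. Dividing through by −9 gives the monic gcd t−4.

−4+t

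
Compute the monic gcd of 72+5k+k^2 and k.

1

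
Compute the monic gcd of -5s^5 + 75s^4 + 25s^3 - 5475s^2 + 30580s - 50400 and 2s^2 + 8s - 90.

Repeated division with remainder:
  -5s^5 + 75s^4 + 25s^3 - 5475s^2 + 30580s - 50400 = (-(5/2)s^3 + (95/2)s^2 - 290s + 560)(2s^2 + 8s - 90) + (0)
Last nonzero remainder: 2s^2 + 8s - 90. Dividing through by 2 gives the monic gcd s^2 + 4s - 45.

s^2 + 4s - 45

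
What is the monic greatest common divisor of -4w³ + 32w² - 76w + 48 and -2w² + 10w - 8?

By polynomial division,
  -4w³ + 32w² - 76w + 48 = (2w - 6)(-2w² + 10w - 8) + (0)
Last nonzero remainder: -2w² + 10w - 8. Dividing through by -2 gives the monic gcd w² - 5w + 4.

w² - 5w + 4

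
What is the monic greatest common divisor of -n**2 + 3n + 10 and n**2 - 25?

Apply the Euclidean algorithm:
  -n**2 + 3n + 10 = (-1)(n**2 - 25) + (3n - 15)
  n**2 - 25 = ((1/3)n + 5/3)(3n - 15) + (0)
Last nonzero remainder: 3n - 15. Dividing through by 3 gives the monic gcd n - 5.

n - 5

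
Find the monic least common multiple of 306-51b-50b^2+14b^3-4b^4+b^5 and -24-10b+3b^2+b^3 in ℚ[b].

Euclidean algorithm in ℚ[b]:
  b^5-4b^4+14b^3-50b^2-51b+306 = (b^2-7b+45)(b^3+3b^2-10b-24) + (-231b^2+231b+1386)
  b^3+3b^2-10b-24 = (-(1/231)b-4/231)(-231b^2+231b+1386) + (0)
Last nonzero remainder: -231b^2+231b+1386. Dividing through by -231 gives the monic gcd b^2-b-6.
Then lcm(f, g) = f·g / gcd(f, g); expanding and making the result monic gives the answer.

1224+102b-251b^2+6b^3-2b^4+b^6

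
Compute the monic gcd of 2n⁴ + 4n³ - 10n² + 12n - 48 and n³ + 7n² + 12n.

By polynomial division,
  2n⁴ + 4n³ - 10n² + 12n - 48 = (2n - 10)(n³ + 7n² + 12n) + (36n² + 132n - 48)
  n³ + 7n² + 12n = ((1/36)n + 5/54)(36n² + 132n - 48) + ((10/9)n + 40/9)
  36n² + 132n - 48 = ((162/5)n - 54/5)((10/9)n + 40/9) + (0)
Last nonzero remainder: (10/9)n + 40/9. Dividing through by 10/9 gives the monic gcd n + 4.

n + 4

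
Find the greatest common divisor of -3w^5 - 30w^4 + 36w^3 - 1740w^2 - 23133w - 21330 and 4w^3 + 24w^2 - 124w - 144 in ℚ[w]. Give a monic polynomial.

w^2 + 10w + 9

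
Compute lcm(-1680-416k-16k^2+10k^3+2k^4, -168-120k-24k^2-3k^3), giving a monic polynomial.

-1680-1256k-224k^2+2k^3+7k^4+k^5

By polynomial division,
  2k^4+10k^3-16k^2-416k-1680 = (-(2/3)k+2)(-3k^3-24k^2-120k-168) + (-48k^2-288k-1344)
  -3k^3-24k^2-120k-168 = ((1/16)k+1/8)(-48k^2-288k-1344) + (0)
Last nonzero remainder: -48k^2-288k-1344. Dividing through by -48 gives the monic gcd k^2+6k+28.
Then lcm(f, g) = f·g / gcd(f, g); expanding and making the result monic gives the answer.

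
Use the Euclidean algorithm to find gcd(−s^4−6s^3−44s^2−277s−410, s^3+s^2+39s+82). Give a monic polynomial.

s^3+s^2+39s+82

Euclidean algorithm in ℚ[s]:
  −s^4−6s^3−44s^2−277s−410 = (−s−5)(s^3+s^2+39s+82) + (0)
The last nonzero remainder s^3+s^2+39s+82 is already monic.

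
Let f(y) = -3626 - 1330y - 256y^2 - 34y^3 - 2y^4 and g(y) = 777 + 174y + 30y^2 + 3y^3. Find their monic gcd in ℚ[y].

Euclidean algorithm in ℚ[y]:
  -2y^4 - 34y^3 - 256y^2 - 1330y - 3626 = (-(2/3)y - 14/3)(3y^3 + 30y^2 + 174y + 777) + (0)
Last nonzero remainder: 3y^3 + 30y^2 + 174y + 777. Dividing through by 3 gives the monic gcd y^3 + 10y^2 + 58y + 259.

259 + 58y + 10y^2 + y^3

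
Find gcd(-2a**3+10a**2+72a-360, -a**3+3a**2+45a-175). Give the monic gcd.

Apply the Euclidean algorithm:
  -2a**3+10a**2+72a-360 = (2)(-a**3+3a**2+45a-175) + (4a**2-18a-10)
  -a**3+3a**2+45a-175 = (-(1/4)a-3/8)(4a**2-18a-10) + ((143/4)a-715/4)
  4a**2-18a-10 = ((16/143)a+8/143)((143/4)a-715/4) + (0)
Last nonzero remainder: (143/4)a-715/4. Dividing through by 143/4 gives the monic gcd a-5.

a-5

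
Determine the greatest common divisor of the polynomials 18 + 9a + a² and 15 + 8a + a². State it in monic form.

3 + a

Euclidean algorithm in ℚ[a]:
  a² + 9a + 18 = (a² + 8a + 15) + (a + 3)
  a² + 8a + 15 = (a + 5)(a + 3) + (0)
The last nonzero remainder a + 3 is already monic.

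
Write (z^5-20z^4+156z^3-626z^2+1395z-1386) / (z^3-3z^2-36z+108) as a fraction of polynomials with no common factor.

(z^3-11z^2+39z-77)/(z+6)

Euclidean algorithm in ℚ[z]:
  z^5-20z^4+156z^3-626z^2+1395z-1386 = (z^2-17z+141)(z^3-3z^2-36z+108) + (-923z^2+8307z-16614)
  z^3-3z^2-36z+108 = (-(1/923)z-6/923)(-923z^2+8307z-16614) + (0)
Last nonzero remainder: -923z^2+8307z-16614. Dividing through by -923 gives the monic gcd z^2-9z+18.
Cancel z^2-9z+18 from numerator and denominator to get the reduced form.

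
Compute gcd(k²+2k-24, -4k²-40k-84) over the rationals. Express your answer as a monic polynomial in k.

1

By polynomial division,
  k²+2k-24 = (-1/4)(-4k²-40k-84) + (-8k-45)
  -4k²-40k-84 = ((1/2)k+35/16)(-8k-45) + (231/16)
  -8k-45 = (-(128/231)k-240/77)(231/16) + (0)
The last nonzero remainder is the constant 231/16, so the polynomials are coprime and gcd = 1.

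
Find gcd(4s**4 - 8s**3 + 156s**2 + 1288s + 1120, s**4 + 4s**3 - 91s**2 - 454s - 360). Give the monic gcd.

Euclidean algorithm in ℚ[s]:
  4s**4 - 8s**3 + 156s**2 + 1288s + 1120 = (4)(s**4 + 4s**3 - 91s**2 - 454s - 360) + (-24s**3 + 520s**2 + 3104s + 2560)
  s**4 + 4s**3 - 91s**2 - 454s - 360 = (-(1/24)s - 77/72)(-24s**3 + 520s**2 + 3104s + 2560) + ((5350/9)s**2 + (26750/9)s + 21400/9)
  -24s**3 + 520s**2 + 3104s + 2560 = (-(108/2675)s + 576/535)((5350/9)s**2 + (26750/9)s + 21400/9) + (0)
Last nonzero remainder: (5350/9)s**2 + (26750/9)s + 21400/9. Dividing through by 5350/9 gives the monic gcd s**2 + 5s + 4.

s**2 + 5s + 4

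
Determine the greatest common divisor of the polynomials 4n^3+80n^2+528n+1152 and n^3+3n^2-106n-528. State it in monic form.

n^2+14n+48

Repeated division with remainder:
  4n^3+80n^2+528n+1152 = (4)(n^3+3n^2-106n-528) + (68n^2+952n+3264)
  n^3+3n^2-106n-528 = ((1/68)n-11/68)(68n^2+952n+3264) + (0)
Last nonzero remainder: 68n^2+952n+3264. Dividing through by 68 gives the monic gcd n^2+14n+48.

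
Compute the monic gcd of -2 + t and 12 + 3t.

Repeated division with remainder:
  t - 2 = (1/3)(3t + 12) + (-6)
  3t + 12 = (-(1/2)t - 2)(-6) + (0)
The last nonzero remainder is the constant -6, so the polynomials are coprime and gcd = 1.

1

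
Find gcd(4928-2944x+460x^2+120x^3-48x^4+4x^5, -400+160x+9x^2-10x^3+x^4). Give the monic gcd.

Apply the Euclidean algorithm:
  4x^5-48x^4+120x^3+460x^2-2944x+4928 = (4x-8)(x^4-10x^3+9x^2+160x-400) + (4x^3-108x^2-64x+1728)
  x^4-10x^3+9x^2+160x-400 = ((1/4)x+17/4)(4x^3-108x^2-64x+1728) + (484x^2-7744)
  4x^3-108x^2-64x+1728 = ((1/121)x-27/121)(484x^2-7744) + (0)
Last nonzero remainder: 484x^2-7744. Dividing through by 484 gives the monic gcd x^2-16.

-16+x^2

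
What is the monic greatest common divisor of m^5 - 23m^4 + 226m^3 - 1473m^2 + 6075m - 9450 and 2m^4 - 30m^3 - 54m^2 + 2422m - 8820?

By polynomial division,
  m^5 - 23m^4 + 226m^3 - 1473m^2 + 6075m - 9450 = ((1/2)m - 4)(2m^4 - 30m^3 - 54m^2 + 2422m - 8820) + (133m^3 - 2900m^2 + 20173m - 44730)
  2m^4 - 30m^3 - 54m^2 + 2422m - 8820 = ((2/133)m + 1810/17689)(133m^3 - 2900m^2 + 20173m - 44730) + (-(1072224/17689)m^2 + (18227808/17689)m - 10722240/2527)
  133m^3 - 2900m^2 + 20173m - 44730 = (-(2352637/1072224)m + 1255919/119136)(-(1072224/17689)m^2 + (18227808/17689)m - 10722240/2527) + (0)
Last nonzero remainder: -(1072224/17689)m^2 + (18227808/17689)m - 10722240/2527. Dividing through by -1072224/17689 gives the monic gcd m^2 - 17m + 70.

m^2 - 17m + 70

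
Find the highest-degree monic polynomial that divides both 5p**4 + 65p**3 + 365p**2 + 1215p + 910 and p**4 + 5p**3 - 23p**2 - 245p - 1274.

Euclidean algorithm in ℚ[p]:
  5p**4 + 65p**3 + 365p**2 + 1215p + 910 = (5)(p**4 + 5p**3 - 23p**2 - 245p - 1274) + (40p**3 + 480p**2 + 2440p + 7280)
  p**4 + 5p**3 - 23p**2 - 245p - 1274 = ((1/40)p - 7/40)(40p**3 + 480p**2 + 2440p + 7280) + (0)
Last nonzero remainder: 40p**3 + 480p**2 + 2440p + 7280. Dividing through by 40 gives the monic gcd p**3 + 12p**2 + 61p + 182.

p**3 + 12p**2 + 61p + 182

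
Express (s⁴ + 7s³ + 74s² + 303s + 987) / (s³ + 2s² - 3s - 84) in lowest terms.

(s² + s + 47)/(s - 4)

Apply the Euclidean algorithm:
  s⁴ + 7s³ + 74s² + 303s + 987 = (s + 5)(s³ + 2s² - 3s - 84) + (67s² + 402s + 1407)
  s³ + 2s² - 3s - 84 = ((1/67)s - 4/67)(67s² + 402s + 1407) + (0)
Last nonzero remainder: 67s² + 402s + 1407. Dividing through by 67 gives the monic gcd s² + 6s + 21.
Cancel s² + 6s + 21 from numerator and denominator to get the reduced form.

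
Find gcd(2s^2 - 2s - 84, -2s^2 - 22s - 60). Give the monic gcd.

s + 6

Apply the Euclidean algorithm:
  2s^2 - 2s - 84 = (-1)(-2s^2 - 22s - 60) + (-24s - 144)
  -2s^2 - 22s - 60 = ((1/12)s + 5/12)(-24s - 144) + (0)
Last nonzero remainder: -24s - 144. Dividing through by -24 gives the monic gcd s + 6.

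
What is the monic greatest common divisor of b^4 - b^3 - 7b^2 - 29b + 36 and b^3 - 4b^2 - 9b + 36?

Euclidean algorithm in ℚ[b]:
  b^4 - b^3 - 7b^2 - 29b + 36 = (b + 3)(b^3 - 4b^2 - 9b + 36) + (14b^2 - 38b - 72)
  b^3 - 4b^2 - 9b + 36 = ((1/14)b - 9/98)(14b^2 - 38b - 72) + (-(360/49)b + 1440/49)
  14b^2 - 38b - 72 = (-(343/180)b - 49/20)(-(360/49)b + 1440/49) + (0)
Last nonzero remainder: -(360/49)b + 1440/49. Dividing through by -360/49 gives the monic gcd b - 4.

b - 4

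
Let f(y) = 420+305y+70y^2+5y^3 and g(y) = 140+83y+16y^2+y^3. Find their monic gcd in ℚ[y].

28+11y+y^2

Apply the Euclidean algorithm:
  5y^3+70y^2+305y+420 = (5)(y^3+16y^2+83y+140) + (−10y^2−110y−280)
  y^3+16y^2+83y+140 = (−(1/10)y−1/2)(−10y^2−110y−280) + (0)
Last nonzero remainder: −10y^2−110y−280. Dividing through by −10 gives the monic gcd y^2+11y+28.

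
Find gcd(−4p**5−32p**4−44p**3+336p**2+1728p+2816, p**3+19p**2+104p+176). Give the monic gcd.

By polynomial division,
  −4p**5−32p**4−44p**3+336p**2+1728p+2816 = (−4p**2+44p−464)(p**3+19p**2+104p+176) + (5280p**2+42240p+84480)
  p**3+19p**2+104p+176 = ((1/5280)p+1/480)(5280p**2+42240p+84480) + (0)
Last nonzero remainder: 5280p**2+42240p+84480. Dividing through by 5280 gives the monic gcd p**2+8p+16.

p**2+8p+16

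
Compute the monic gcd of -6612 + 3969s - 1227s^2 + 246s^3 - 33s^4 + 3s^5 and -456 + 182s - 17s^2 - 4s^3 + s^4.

By polynomial division,
  3s^5 - 33s^4 + 246s^3 - 1227s^2 + 3969s - 6612 = (3s - 21)(s^4 - 4s^3 - 17s^2 + 182s - 456) + (213s^3 - 2130s^2 + 9159s - 16188)
  s^4 - 4s^3 - 17s^2 + 182s - 456 = ((1/213)s + 2/71)(213s^3 - 2130s^2 + 9159s - 16188) + (0)
Last nonzero remainder: 213s^3 - 2130s^2 + 9159s - 16188. Dividing through by 213 gives the monic gcd s^3 - 10s^2 + 43s - 76.

-76 + 43s - 10s^2 + s^3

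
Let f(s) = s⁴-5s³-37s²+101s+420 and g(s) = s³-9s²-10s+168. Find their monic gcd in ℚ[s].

Repeated division with remainder:
  s⁴-5s³-37s²+101s+420 = (s+4)(s³-9s²-10s+168) + (9s²-27s-252)
  s³-9s²-10s+168 = ((1/9)s-2/3)(9s²-27s-252) + (0)
Last nonzero remainder: 9s²-27s-252. Dividing through by 9 gives the monic gcd s²-3s-28.

s²-3s-28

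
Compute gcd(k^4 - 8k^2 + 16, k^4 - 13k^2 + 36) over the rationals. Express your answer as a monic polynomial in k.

k^2 - 4

Apply the Euclidean algorithm:
  k^4 - 8k^2 + 16 = (k^4 - 13k^2 + 36) + (5k^2 - 20)
  k^4 - 13k^2 + 36 = ((1/5)k^2 - 9/5)(5k^2 - 20) + (0)
Last nonzero remainder: 5k^2 - 20. Dividing through by 5 gives the monic gcd k^2 - 4.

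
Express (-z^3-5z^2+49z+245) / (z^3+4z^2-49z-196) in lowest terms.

(-z-5)/(z+4)

Repeated division with remainder:
  -z^3-5z^2+49z+245 = (-1)(z^3+4z^2-49z-196) + (-z^2+49)
  z^3+4z^2-49z-196 = (-z-4)(-z^2+49) + (0)
Last nonzero remainder: -z^2+49. Dividing through by -1 gives the monic gcd z^2-49.
Cancel z^2-49 from numerator and denominator to get the reduced form.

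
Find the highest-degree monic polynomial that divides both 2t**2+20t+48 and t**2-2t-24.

Apply the Euclidean algorithm:
  2t**2+20t+48 = (2)(t**2-2t-24) + (24t+96)
  t**2-2t-24 = ((1/24)t-1/4)(24t+96) + (0)
Last nonzero remainder: 24t+96. Dividing through by 24 gives the monic gcd t+4.

t+4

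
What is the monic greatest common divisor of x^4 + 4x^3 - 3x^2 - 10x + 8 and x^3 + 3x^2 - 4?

Euclidean algorithm in ℚ[x]:
  x^4 + 4x^3 - 3x^2 - 10x + 8 = (x + 1)(x^3 + 3x^2 - 4) + (-6x^2 - 6x + 12)
  x^3 + 3x^2 - 4 = (-(1/6)x - 1/3)(-6x^2 - 6x + 12) + (0)
Last nonzero remainder: -6x^2 - 6x + 12. Dividing through by -6 gives the monic gcd x^2 + x - 2.

x^2 + x - 2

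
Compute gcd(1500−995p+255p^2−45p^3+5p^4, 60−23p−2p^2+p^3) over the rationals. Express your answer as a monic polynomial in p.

12−7p+p^2

Euclidean algorithm in ℚ[p]:
  5p^4−45p^3+255p^2−995p+1500 = (5p−35)(p^3−2p^2−23p+60) + (300p^2−2100p+3600)
  p^3−2p^2−23p+60 = ((1/300)p+1/60)(300p^2−2100p+3600) + (0)
Last nonzero remainder: 300p^2−2100p+3600. Dividing through by 300 gives the monic gcd p^2−7p+12.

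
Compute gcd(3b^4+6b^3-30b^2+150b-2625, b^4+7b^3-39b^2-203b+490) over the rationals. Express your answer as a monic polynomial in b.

Apply the Euclidean algorithm:
  3b^4+6b^3-30b^2+150b-2625 = (3)(b^4+7b^3-39b^2-203b+490) + (-15b^3+87b^2+759b-4095)
  b^4+7b^3-39b^2-203b+490 = (-(1/15)b-64/75)(-15b^3+87b^2+759b-4095) + ((2146/25)b^2+(4292/25)b-15022/5)
  -15b^3+87b^2+759b-4095 = (-(375/2146)b+2925/2146)((2146/25)b^2+(4292/25)b-15022/5) + (0)
Last nonzero remainder: (2146/25)b^2+(4292/25)b-15022/5. Dividing through by 2146/25 gives the monic gcd b^2+2b-35.

b^2+2b-35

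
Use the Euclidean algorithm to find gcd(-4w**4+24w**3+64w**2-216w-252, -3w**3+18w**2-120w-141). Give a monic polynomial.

w+1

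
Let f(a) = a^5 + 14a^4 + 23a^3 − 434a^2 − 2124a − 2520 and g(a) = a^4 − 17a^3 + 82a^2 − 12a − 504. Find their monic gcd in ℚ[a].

By polynomial division,
  a^5 + 14a^4 + 23a^3 − 434a^2 − 2124a − 2520 = (a + 31)(a^4 − 17a^3 + 82a^2 − 12a − 504) + (468a^3 − 2964a^2 − 1248a + 13104)
  a^4 − 17a^3 + 82a^2 − 12a − 504 = ((1/468)a − 8/351)(468a^3 − 2964a^2 − 1248a + 13104) + ((154/9)a^2 − (616/9)a − 616/3)
  468a^3 − 2964a^2 − 1248a + 13104 = ((2106/77)a − 702/11)((154/9)a^2 − (616/9)a − 616/3) + (0)
Last nonzero remainder: (154/9)a^2 − (616/9)a − 616/3. Dividing through by 154/9 gives the monic gcd a^2 − 4a − 12.

a^2 − 4a − 12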